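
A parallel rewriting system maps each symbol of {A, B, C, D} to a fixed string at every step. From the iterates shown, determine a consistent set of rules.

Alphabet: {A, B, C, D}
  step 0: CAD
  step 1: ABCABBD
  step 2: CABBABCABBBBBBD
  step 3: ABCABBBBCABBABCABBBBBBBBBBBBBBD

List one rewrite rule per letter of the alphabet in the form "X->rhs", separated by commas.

A->CA, B->BB, C->AB, D->BBD

  step 2 ⇒ step 3: CABBABCABBBBBBD ⇒ AB·CA·BB·BB·CA·BB·AB·CA·BB·BB·BB·BB·BB·BB·BBD
    A ↦ CA
    B ↦ BB
    C ↦ AB
    D ↦ BBD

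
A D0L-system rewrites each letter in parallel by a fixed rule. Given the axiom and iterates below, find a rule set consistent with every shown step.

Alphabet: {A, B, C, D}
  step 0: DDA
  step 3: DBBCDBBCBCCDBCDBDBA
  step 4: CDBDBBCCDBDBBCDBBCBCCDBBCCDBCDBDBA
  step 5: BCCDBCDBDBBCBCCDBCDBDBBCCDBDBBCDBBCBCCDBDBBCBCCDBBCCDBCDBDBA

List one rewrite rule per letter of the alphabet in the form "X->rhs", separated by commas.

  step 4 ⇒ step 5: CDBDBBCCDBDBBCDBBCBCCDBBCCDBCDBDBA ⇒ BC·C·DB·C·DB·DB·BC·BC·C·DB·C·DB·DB·BC·C·DB·DB·BC·DB·BC·BC·C·DB·DB·BC·BC·C·DB·BC·C·DB·C·DB·DBA
    A ↦ DBA
    B ↦ DB
    C ↦ BC
    D ↦ C

A->DBA, B->DB, C->BC, D->C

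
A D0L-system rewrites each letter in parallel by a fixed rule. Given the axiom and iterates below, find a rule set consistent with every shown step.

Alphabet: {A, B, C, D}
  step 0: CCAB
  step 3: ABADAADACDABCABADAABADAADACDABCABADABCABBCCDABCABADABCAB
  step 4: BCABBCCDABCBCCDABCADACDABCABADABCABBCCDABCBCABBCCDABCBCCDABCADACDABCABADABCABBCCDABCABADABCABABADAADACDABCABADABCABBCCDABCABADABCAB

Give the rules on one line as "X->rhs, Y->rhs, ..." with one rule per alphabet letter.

  step 3 ⇒ step 4: ABADAADACDABCABADAABADAADACDABCABADABCABBCCDABCABADABCAB ⇒ BC·AB·BC·CDA·BC·BC·CDA·BC·ADA·CDA·BC·AB·ADA·BC·AB·BC·CDA·BC·BC·AB·BC·CDA·BC·BC·CDA·BC·ADA·CDA·BC·AB·ADA·BC·AB·BC·CDA·BC·AB·ADA·BC·AB·AB·ADA·ADA·CDA·BC·AB·ADA·BC·AB·BC·CDA·BC·AB·ADA·BC·AB
    A ↦ BC
    B ↦ AB
    C ↦ ADA
    D ↦ CDA

A->BC, B->AB, C->ADA, D->CDA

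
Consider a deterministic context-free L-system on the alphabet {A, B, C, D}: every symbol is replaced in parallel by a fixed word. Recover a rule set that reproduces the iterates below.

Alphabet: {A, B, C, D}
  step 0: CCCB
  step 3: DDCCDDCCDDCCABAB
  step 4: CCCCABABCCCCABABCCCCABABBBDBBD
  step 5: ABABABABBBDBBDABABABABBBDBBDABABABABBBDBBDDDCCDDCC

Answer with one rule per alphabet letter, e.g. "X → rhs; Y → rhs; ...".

A->BB, B->D, C->AB, D->CC

  step 4 ⇒ step 5: CCCCABABCCCCABABCCCCABABBBDBBD ⇒ AB·AB·AB·AB·BB·D·BB·D·AB·AB·AB·AB·BB·D·BB·D·AB·AB·AB·AB·BB·D·BB·D·D·D·CC·D·D·CC
    A ↦ BB
    B ↦ D
    C ↦ AB
    D ↦ CC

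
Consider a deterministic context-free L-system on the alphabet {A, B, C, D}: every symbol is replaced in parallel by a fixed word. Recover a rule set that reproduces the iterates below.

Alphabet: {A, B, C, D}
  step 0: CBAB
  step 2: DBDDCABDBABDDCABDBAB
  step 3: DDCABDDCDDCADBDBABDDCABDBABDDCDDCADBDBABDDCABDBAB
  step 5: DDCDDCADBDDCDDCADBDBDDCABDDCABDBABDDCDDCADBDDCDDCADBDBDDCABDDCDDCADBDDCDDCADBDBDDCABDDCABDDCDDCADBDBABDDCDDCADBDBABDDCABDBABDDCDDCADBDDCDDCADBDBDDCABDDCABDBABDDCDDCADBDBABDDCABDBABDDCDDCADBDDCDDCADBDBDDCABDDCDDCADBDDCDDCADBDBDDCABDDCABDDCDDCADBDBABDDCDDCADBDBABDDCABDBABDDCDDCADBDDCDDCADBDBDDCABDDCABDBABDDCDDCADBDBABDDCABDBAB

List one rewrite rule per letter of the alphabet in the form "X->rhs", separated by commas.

A->DB, B->AB, C->ADB, D->DDC

  step 2 ⇒ step 3: DBDDCABDBABDDCABDBAB ⇒ DDC·AB·DDC·DDC·ADB·DB·AB·DDC·AB·DB·AB·DDC·DDC·ADB·DB·AB·DDC·AB·DB·AB
    A ↦ DB
    B ↦ AB
    C ↦ ADB
    D ↦ DDC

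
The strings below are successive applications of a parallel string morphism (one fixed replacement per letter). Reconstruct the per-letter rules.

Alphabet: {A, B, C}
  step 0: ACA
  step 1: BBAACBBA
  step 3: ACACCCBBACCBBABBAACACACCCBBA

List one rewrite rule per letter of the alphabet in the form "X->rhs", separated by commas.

A->BBA, B->C, C->AC

  step 0 ⇒ step 1: ACA ⇒ BBA·AC·BBA
    A ↦ BBA
    C ↦ AC
    B ↦ C  (constrained at step 1)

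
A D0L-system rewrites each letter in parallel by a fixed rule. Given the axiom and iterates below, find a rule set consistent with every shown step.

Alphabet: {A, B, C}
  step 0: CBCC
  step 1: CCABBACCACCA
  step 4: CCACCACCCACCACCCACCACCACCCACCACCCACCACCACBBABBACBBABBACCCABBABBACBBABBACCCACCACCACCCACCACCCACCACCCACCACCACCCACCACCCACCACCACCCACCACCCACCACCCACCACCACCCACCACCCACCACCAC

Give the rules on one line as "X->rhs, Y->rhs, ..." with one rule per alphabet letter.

A->C, B->BBA, C->CCA

  step 0 ⇒ step 1: CBCC ⇒ CCA·BBA·CCA·CCA
    B ↦ BBA
    C ↦ CCA
    A ↦ C  (constrained at step 1)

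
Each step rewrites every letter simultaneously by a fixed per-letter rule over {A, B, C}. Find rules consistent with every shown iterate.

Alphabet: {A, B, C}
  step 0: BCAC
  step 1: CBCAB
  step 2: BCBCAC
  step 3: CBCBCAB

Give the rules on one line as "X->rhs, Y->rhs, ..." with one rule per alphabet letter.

A->CA, B->C, C->B

  step 2 ⇒ step 3: BCBCAC ⇒ C·B·C·B·CA·B
    A ↦ CA
    B ↦ C
    C ↦ B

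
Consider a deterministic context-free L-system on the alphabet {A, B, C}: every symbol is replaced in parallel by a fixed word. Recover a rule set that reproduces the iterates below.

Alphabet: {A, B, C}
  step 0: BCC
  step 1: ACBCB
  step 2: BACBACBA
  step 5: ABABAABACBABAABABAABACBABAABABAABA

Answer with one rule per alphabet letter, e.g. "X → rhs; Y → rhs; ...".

  step 1 ⇒ step 2: ACBCB ⇒ BA·CB·A·CB·A
    A ↦ BA
    B ↦ A
    C ↦ CB

A->BA, B->A, C->CB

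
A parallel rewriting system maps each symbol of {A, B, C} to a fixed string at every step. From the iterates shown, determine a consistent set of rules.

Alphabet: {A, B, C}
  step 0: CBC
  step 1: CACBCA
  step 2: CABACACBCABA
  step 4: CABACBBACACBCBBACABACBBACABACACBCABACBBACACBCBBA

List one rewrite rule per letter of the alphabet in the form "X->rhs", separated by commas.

A->BA, B->CB, C->CA

  step 1 ⇒ step 2: CACBCA ⇒ CA·BA·CA·CB·CA·BA
    A ↦ BA
    B ↦ CB
    C ↦ CA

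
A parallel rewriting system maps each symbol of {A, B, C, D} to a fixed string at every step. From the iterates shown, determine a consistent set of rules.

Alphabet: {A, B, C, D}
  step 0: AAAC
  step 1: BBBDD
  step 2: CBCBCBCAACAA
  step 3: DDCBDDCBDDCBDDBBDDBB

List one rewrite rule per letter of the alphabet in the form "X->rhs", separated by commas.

  step 2 ⇒ step 3: CBCBCBCAACAA ⇒ DD·CB·DD·CB·DD·CB·DD·B·B·DD·B·B
    A ↦ B
    B ↦ CB
    C ↦ DD
  step 1 ⇒ step 2: BBBDD ⇒ CB·CB·CB·CAA·CAA
    D ↦ CAA

A->B, B->CB, C->DD, D->CAA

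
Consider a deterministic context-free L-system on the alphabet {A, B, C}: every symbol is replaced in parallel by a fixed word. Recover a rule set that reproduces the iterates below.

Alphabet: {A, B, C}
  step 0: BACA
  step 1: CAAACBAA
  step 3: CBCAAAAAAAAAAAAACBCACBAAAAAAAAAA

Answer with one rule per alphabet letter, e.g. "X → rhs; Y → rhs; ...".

  step 0 ⇒ step 1: BACA ⇒ CA·AA·CB·AA
    A ↦ AA
    B ↦ CA
    C ↦ CB

A->AA, B->CA, C->CB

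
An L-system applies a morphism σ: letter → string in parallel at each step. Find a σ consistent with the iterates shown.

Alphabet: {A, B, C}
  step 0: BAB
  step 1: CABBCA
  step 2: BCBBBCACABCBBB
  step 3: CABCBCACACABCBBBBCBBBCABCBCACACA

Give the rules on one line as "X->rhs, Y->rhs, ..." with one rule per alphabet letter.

A->BB, B->CA, C->BCB

  step 2 ⇒ step 3: BCBBBCACABCBBB ⇒ CA·BCB·CA·CA·CA·BCB·BB·BCB·BB·CA·BCB·CA·CA·CA
    A ↦ BB
    B ↦ CA
    C ↦ BCB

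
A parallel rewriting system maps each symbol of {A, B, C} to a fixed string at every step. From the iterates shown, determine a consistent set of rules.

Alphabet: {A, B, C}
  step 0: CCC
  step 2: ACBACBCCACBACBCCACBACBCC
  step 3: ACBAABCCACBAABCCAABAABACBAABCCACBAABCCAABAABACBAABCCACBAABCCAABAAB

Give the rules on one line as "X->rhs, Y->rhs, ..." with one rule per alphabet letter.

  step 2 ⇒ step 3: ACBACBCCACBACBCCACBACBCC ⇒ ACB·AAB·CC·ACB·AAB·CC·AAB·AAB·ACB·AAB·CC·ACB·AAB·CC·AAB·AAB·ACB·AAB·CC·ACB·AAB·CC·AAB·AAB
    A ↦ ACB
    B ↦ CC
    C ↦ AAB

A->ACB, B->CC, C->AAB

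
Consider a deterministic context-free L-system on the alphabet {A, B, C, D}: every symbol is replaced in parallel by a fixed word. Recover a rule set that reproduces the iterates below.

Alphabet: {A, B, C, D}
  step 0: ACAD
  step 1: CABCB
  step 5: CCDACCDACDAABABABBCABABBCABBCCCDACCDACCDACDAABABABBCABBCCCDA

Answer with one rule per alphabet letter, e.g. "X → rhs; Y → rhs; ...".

A->C, B->CDA, C->AB, D->B

  step 0 ⇒ step 1: ACAD ⇒ C·AB·C·B
    A ↦ C
    C ↦ AB
    D ↦ B
    B ↦ CDA  (constrained at step 1)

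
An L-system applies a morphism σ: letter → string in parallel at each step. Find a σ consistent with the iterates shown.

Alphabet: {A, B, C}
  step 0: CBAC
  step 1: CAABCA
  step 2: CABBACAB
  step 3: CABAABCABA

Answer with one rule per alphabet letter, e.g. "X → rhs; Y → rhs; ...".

A->B, B->A, C->CA

  step 2 ⇒ step 3: CABBACAB ⇒ CA·B·A·A·B·CA·B·A
    A ↦ B
    B ↦ A
    C ↦ CA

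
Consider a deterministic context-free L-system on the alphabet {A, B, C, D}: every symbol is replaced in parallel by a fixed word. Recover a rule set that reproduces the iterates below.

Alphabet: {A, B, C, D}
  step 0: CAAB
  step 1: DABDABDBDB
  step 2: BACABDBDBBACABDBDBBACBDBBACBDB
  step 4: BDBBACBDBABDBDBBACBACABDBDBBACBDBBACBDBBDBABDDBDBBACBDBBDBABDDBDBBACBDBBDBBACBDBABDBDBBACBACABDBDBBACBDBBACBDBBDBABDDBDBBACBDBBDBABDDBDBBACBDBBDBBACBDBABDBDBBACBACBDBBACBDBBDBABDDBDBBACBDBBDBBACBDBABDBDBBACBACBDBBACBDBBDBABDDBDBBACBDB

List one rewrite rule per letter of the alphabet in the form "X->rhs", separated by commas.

  step 1 ⇒ step 2: DABDABDBDB ⇒ BAC·ABD·BDB·BAC·ABD·BDB·BAC·BDB·BAC·BDB
    A ↦ ABD
    B ↦ BDB
    D ↦ BAC
  step 0 ⇒ step 1: CAAB ⇒ D·ABD·ABD·BDB
    C ↦ D

A->ABD, B->BDB, C->D, D->BAC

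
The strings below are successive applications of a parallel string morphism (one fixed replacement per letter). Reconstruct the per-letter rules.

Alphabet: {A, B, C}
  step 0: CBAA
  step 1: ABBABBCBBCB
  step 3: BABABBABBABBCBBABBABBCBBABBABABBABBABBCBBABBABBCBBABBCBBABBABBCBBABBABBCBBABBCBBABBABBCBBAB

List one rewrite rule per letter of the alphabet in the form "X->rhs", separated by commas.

  step 0 ⇒ step 1: CBAA ⇒ AB·BAB·BCB·BCB
    A ↦ BCB
    B ↦ BAB
    C ↦ AB

A->BCB, B->BAB, C->AB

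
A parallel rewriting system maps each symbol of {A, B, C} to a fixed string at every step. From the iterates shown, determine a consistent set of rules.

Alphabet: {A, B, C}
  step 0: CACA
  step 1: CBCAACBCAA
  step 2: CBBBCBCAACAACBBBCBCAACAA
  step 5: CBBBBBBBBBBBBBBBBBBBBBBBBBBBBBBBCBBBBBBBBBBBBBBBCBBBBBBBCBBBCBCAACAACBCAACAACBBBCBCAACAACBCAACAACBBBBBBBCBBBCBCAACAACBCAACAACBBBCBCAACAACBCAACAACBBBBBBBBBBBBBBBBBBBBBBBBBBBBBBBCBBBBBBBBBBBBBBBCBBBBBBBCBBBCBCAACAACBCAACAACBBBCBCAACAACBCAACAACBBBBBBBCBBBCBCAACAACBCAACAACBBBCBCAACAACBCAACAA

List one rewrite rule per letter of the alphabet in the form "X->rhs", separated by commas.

  step 1 ⇒ step 2: CBCAACBCAA ⇒ CB·BB·CB·CAA·CAA·CB·BB·CB·CAA·CAA
    A ↦ CAA
    B ↦ BB
    C ↦ CB

A->CAA, B->BB, C->CB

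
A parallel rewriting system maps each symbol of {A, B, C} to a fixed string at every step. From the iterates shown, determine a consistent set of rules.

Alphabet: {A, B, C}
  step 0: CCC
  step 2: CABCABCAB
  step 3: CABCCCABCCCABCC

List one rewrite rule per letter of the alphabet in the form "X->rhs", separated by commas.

A->B, B->CC, C->CA

  step 2 ⇒ step 3: CABCABCAB ⇒ CA·B·CC·CA·B·CC·CA·B·CC
    A ↦ B
    B ↦ CC
    C ↦ CA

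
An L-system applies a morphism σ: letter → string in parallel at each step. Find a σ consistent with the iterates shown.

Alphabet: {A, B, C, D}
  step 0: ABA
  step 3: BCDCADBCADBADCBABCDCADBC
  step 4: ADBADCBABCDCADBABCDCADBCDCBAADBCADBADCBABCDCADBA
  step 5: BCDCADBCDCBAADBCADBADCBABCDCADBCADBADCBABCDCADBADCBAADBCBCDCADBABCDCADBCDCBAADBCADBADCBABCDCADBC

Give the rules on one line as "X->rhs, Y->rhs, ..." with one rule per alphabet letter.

  step 4 ⇒ step 5: ADBADCBABCDCADBABCDCADBCDCBAADBCADBADCBABCDCADBA ⇒ BC·DC·AD·BC·DC·BA·AD·BC·AD·BA·DC·BA·BC·DC·AD·BC·AD·BA·DC·BA·BC·DC·AD·BA·DC·BA·AD·BC·BC·DC·AD·BA·BC·DC·AD·BC·DC·BA·AD·BC·AD·BA·DC·BA·BC·DC·AD·BC
    A ↦ BC
    B ↦ AD
    C ↦ BA
    D ↦ DC

A->BC, B->AD, C->BA, D->DC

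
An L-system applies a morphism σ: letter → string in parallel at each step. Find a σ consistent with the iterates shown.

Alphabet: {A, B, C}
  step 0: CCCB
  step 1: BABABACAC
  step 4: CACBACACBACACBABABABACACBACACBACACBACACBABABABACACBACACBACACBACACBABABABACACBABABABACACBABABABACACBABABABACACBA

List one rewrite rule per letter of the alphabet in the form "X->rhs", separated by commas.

  step 0 ⇒ step 1: CCCB ⇒ BA·BA·BA·CAC
    B ↦ CAC
    C ↦ BA
    A ↦ BA  (constrained at step 1)

A->BA, B->CAC, C->BA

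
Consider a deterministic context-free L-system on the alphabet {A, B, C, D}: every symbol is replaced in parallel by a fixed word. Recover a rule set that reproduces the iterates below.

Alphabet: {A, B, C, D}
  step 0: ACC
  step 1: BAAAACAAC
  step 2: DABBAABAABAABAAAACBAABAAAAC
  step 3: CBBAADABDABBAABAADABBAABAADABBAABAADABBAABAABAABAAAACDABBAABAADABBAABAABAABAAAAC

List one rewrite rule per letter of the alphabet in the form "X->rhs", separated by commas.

  step 2 ⇒ step 3: DABBAABAABAABAAAACBAABAAAAC ⇒ CB·BAA·DAB·DAB·BAA·BAA·DAB·BAA·BAA·DAB·BAA·BAA·DAB·BAA·BAA·BAA·BAA·AAC·DAB·BAA·BAA·DAB·BAA·BAA·BAA·BAA·AAC
    A ↦ BAA
    B ↦ DAB
    C ↦ AAC
    D ↦ CB

A->BAA, B->DAB, C->AAC, D->CB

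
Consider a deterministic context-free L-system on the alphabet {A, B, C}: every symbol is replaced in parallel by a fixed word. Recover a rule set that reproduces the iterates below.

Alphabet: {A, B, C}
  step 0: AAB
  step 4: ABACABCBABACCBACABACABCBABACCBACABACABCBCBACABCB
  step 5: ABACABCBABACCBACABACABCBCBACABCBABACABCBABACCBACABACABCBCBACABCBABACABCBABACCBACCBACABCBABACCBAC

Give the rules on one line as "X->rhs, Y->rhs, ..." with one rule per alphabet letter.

A->AB, B->AC, C->CB

  step 4 ⇒ step 5: ABACABCBABACCBACABACABCBABACCBACABACABCBCBACABCB ⇒ AB·AC·AB·CB·AB·AC·CB·AC·AB·AC·AB·CB·CB·AC·AB·CB·AB·AC·AB·CB·AB·AC·CB·AC·AB·AC·AB·CB·CB·AC·AB·CB·AB·AC·AB·CB·AB·AC·CB·AC·CB·AC·AB·CB·AB·AC·CB·AC
    A ↦ AB
    B ↦ AC
    C ↦ CB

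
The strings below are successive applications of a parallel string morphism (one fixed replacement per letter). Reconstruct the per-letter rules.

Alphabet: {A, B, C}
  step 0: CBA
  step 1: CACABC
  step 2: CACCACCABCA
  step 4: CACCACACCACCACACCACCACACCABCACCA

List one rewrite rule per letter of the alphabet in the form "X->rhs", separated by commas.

  step 1 ⇒ step 2: CACABC ⇒ CA·C·CA·C·CAB·CA
    A ↦ C
    B ↦ CAB
    C ↦ CA

A->C, B->CAB, C->CA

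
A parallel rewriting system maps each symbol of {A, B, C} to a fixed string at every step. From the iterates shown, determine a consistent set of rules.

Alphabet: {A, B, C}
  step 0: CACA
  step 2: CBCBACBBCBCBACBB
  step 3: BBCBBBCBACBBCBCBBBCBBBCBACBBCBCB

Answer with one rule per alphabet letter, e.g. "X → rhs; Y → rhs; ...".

  step 2 ⇒ step 3: CBCBACBBCBCBACBB ⇒ BB·CB·BB·CB·AC·BB·CB·CB·BB·CB·BB·CB·AC·BB·CB·CB
    A ↦ AC
    B ↦ CB
    C ↦ BB

A->AC, B->CB, C->BB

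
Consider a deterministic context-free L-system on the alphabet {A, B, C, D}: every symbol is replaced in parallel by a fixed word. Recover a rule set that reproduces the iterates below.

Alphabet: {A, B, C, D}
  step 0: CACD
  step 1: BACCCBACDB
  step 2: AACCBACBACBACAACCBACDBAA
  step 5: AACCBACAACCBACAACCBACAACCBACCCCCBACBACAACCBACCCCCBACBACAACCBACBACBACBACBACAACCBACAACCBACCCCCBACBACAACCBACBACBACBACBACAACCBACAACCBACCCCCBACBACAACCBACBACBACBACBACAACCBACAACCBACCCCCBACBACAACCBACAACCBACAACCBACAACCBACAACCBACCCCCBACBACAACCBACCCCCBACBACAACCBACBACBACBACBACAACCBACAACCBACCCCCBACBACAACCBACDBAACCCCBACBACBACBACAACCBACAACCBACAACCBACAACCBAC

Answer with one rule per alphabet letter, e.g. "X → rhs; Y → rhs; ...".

A->CC, B->AA, C->BAC, D->DB

  step 1 ⇒ step 2: BACCCBACDB ⇒ AA·CC·BAC·BAC·BAC·AA·CC·BAC·DB·AA
    A ↦ CC
    B ↦ AA
    C ↦ BAC
    D ↦ DB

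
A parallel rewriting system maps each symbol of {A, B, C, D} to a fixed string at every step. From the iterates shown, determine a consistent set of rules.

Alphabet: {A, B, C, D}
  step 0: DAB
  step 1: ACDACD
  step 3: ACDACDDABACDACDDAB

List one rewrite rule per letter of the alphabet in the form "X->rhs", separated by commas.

A->DA, B->CD, C->B, D->AC

  step 0 ⇒ step 1: DAB ⇒ AC·DA·CD
    A ↦ DA
    B ↦ CD
    D ↦ AC
    C ↦ B  (constrained at step 1)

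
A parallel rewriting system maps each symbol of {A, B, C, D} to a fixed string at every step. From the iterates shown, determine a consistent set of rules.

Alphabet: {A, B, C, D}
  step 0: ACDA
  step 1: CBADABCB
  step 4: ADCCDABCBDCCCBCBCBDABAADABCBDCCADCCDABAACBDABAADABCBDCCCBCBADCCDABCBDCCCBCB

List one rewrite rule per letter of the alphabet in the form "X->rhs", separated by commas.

  step 0 ⇒ step 1: ACDA ⇒ CB·A·DAB·CB
    A ↦ CB
    C ↦ A
    D ↦ DAB
    B ↦ DCC  (constrained at step 1)

A->CB, B->DCC, C->A, D->DAB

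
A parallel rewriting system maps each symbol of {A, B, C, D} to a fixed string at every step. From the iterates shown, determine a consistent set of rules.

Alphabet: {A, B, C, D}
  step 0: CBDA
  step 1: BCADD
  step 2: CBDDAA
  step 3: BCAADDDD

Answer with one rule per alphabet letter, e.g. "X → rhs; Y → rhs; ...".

A->DD, B->C, C->B, D->A

  step 2 ⇒ step 3: CBDDAA ⇒ B·C·A·A·DD·DD
    A ↦ DD
    B ↦ C
    C ↦ B
    D ↦ A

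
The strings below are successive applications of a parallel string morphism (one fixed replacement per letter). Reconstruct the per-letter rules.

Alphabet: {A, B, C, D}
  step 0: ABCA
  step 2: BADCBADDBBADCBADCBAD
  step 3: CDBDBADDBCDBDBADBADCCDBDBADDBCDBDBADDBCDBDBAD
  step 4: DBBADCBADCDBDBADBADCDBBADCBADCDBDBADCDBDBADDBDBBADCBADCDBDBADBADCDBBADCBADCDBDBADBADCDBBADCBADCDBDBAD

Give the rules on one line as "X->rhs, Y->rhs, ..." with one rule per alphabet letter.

  step 3 ⇒ step 4: CDBDBADDBCDBDBADBADCCDBDBADDBCDBDBADDBCDBDBAD ⇒ DB·BAD·C·BAD·C·DBD·BAD·BAD·C·DB·BAD·C·BAD·C·DBD·BAD·C·DBD·BAD·DB·DB·BAD·C·BAD·C·DBD·BAD·BAD·C·DB·BAD·C·BAD·C·DBD·BAD·BAD·C·DB·BAD·C·BAD·C·DBD·BAD
    A ↦ DBD
    B ↦ C
    C ↦ DB
    D ↦ BAD

A->DBD, B->C, C->DB, D->BAD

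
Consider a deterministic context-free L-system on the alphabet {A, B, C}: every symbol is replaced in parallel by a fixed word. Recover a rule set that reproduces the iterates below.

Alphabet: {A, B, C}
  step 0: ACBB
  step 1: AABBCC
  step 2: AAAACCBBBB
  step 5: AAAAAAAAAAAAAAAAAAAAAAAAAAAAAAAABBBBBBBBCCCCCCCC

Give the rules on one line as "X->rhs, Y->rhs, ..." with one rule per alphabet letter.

  step 1 ⇒ step 2: AABBCC ⇒ AA·AA·C·C·BB·BB
    A ↦ AA
    B ↦ C
    C ↦ BB

A->AA, B->C, C->BB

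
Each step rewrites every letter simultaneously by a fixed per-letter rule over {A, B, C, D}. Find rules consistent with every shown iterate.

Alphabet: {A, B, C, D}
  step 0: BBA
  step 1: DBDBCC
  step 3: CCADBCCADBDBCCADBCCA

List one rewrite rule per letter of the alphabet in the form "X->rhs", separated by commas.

  step 0 ⇒ step 1: BBA ⇒ DB·DB·CC
    A ↦ CC
    B ↦ DB
    C ↦ BAD  (constrained at step 1)
    D ↦ A  (constrained at step 1)

A->CC, B->DB, C->BAD, D->A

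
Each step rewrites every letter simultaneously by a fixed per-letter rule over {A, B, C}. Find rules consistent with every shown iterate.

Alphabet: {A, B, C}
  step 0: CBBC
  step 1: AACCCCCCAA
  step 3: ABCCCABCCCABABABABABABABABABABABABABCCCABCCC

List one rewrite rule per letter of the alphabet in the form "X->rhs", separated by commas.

  step 0 ⇒ step 1: CBBC ⇒ AA·CCC·CCC·AA
    B ↦ CCC
    C ↦ AA
    A ↦ AB  (constrained at step 1)

A->AB, B->CCC, C->AA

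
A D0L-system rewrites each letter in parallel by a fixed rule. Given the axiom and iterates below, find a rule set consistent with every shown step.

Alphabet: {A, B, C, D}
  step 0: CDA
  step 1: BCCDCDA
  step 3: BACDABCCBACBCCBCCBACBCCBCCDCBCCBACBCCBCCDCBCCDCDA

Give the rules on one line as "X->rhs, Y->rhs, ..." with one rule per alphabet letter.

  step 0 ⇒ step 1: CDA ⇒ BCC·DC·DA
    A ↦ DA
    C ↦ BCC
    D ↦ DC
    B ↦ BAC  (constrained at step 1)

A->DA, B->BAC, C->BCC, D->DC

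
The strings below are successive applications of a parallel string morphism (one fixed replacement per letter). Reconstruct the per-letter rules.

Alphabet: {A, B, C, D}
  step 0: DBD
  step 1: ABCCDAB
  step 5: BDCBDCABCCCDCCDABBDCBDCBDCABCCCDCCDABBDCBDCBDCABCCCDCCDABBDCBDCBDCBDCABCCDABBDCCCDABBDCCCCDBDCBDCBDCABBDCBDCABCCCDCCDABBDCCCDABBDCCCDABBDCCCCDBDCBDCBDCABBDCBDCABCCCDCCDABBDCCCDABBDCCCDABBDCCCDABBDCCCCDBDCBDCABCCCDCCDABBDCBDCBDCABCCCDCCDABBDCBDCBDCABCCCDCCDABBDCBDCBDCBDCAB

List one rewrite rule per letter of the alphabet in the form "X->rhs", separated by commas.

  step 0 ⇒ step 1: DBD ⇒ AB·CCD·AB
    B ↦ CCD
    D ↦ AB
    A ↦ C  (constrained at step 1)
    C ↦ BDC  (constrained at step 1)

A->C, B->CCD, C->BDC, D->AB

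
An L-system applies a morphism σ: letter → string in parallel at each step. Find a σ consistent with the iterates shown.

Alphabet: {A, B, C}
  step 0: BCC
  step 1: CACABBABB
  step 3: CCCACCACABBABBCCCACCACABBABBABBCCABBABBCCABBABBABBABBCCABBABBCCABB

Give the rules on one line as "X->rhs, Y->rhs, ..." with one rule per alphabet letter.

A->CC, B->CAC, C->ABB

  step 0 ⇒ step 1: BCC ⇒ CAC·ABB·ABB
    B ↦ CAC
    C ↦ ABB
    A ↦ CC  (constrained at step 1)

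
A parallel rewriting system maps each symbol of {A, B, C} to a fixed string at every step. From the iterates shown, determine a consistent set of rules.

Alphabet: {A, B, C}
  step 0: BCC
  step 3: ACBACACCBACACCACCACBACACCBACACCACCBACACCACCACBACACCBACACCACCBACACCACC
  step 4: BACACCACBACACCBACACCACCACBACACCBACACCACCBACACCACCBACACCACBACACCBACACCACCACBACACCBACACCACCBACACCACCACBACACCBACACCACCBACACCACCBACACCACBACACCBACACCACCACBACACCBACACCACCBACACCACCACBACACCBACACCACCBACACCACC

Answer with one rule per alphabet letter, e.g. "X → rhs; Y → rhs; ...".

  step 3 ⇒ step 4: ACBACACCBACACCACCACBACACCBACACCACCBACACCACCACBACACCBACACCACCBACACCACC ⇒ BAC·ACC·AC·BAC·ACC·BAC·ACC·ACC·AC·BAC·ACC·BAC·ACC·ACC·BAC·ACC·ACC·BAC·ACC·AC·BAC·ACC·BAC·ACC·ACC·AC·BAC·ACC·BAC·ACC·ACC·BAC·ACC·ACC·AC·BAC·ACC·BAC·ACC·ACC·BAC·ACC·ACC·BAC·ACC·AC·BAC·ACC·BAC·ACC·ACC·AC·BAC·ACC·BAC·ACC·ACC·BAC·ACC·ACC·AC·BAC·ACC·BAC·ACC·ACC·BAC·ACC·ACC
    A ↦ BAC
    B ↦ AC
    C ↦ ACC

A->BAC, B->AC, C->ACC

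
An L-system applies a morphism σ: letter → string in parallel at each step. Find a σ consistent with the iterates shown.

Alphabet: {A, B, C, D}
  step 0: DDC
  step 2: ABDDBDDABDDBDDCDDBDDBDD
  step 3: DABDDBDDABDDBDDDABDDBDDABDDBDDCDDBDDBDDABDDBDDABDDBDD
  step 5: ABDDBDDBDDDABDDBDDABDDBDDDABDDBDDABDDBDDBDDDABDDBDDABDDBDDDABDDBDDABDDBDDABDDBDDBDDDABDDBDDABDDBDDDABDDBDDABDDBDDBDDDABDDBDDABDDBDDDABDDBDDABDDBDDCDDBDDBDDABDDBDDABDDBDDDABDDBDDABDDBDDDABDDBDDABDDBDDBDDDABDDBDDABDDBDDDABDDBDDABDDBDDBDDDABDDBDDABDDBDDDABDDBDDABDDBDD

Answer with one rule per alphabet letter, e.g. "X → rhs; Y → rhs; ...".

  step 2 ⇒ step 3: ABDDBDDABDDBDDCDDBDDBDD ⇒ D·A·BDD·BDD·A·BDD·BDD·D·A·BDD·BDD·A·BDD·BDD·CDD·BDD·BDD·A·BDD·BDD·A·BDD·BDD
    A ↦ D
    B ↦ A
    C ↦ CDD
    D ↦ BDD

A->D, B->A, C->CDD, D->BDD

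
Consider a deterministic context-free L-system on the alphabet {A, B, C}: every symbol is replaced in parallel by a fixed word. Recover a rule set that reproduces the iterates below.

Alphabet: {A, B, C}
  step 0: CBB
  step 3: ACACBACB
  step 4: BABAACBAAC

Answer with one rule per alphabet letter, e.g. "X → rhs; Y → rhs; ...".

A->B, B->AC, C->A

  step 3 ⇒ step 4: ACACBACB ⇒ B·A·B·A·AC·B·A·AC
    A ↦ B
    B ↦ AC
    C ↦ A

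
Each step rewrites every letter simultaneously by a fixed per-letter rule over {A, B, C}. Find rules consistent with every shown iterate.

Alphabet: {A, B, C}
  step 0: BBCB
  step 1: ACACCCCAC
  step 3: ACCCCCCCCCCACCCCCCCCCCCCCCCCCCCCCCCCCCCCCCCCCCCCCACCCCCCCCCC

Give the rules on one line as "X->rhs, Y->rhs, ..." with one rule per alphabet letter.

A->B, B->AC, C->CCC

  step 0 ⇒ step 1: BBCB ⇒ AC·AC·CCC·AC
    B ↦ AC
    C ↦ CCC
    A ↦ B  (constrained at step 1)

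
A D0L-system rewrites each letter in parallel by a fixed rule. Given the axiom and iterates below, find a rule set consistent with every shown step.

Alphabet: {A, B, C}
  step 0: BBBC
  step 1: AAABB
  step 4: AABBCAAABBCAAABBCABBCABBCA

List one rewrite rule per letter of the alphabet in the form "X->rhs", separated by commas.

  step 0 ⇒ step 1: BBBC ⇒ A·A·A·BB
    B ↦ A
    C ↦ BB
    A ↦ CA  (constrained at step 1)

A->CA, B->A, C->BB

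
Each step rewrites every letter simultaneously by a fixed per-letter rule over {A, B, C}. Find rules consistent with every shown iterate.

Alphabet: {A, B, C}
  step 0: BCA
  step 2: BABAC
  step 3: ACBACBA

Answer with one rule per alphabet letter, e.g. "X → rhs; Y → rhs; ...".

A->B, B->AC, C->A

  step 2 ⇒ step 3: BABAC ⇒ AC·B·AC·B·A
    A ↦ B
    B ↦ AC
    C ↦ A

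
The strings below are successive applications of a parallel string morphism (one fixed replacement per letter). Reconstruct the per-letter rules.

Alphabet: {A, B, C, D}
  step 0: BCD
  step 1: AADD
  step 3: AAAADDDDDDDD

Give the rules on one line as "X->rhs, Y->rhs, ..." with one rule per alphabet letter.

  step 0 ⇒ step 1: BCD ⇒ A·A·DD
    B ↦ A
    C ↦ A
    D ↦ DD
    A ↦ CB  (constrained at step 1)

A->CB, B->A, C->A, D->DD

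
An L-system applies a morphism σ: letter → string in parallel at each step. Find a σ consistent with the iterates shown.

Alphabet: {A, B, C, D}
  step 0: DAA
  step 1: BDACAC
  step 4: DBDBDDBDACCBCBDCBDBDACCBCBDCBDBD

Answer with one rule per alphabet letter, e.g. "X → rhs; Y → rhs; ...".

  step 0 ⇒ step 1: DAA ⇒ BD·AC·AC
    A ↦ AC
    D ↦ BD
    B ↦ D  (constrained at step 1)
    C ↦ CB  (constrained at step 1)

A->AC, B->D, C->CB, D->BD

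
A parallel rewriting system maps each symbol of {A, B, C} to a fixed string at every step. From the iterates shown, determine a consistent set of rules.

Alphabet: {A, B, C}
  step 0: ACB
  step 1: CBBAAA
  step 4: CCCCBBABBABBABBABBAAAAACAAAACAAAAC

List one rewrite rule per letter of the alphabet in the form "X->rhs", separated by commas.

  step 0 ⇒ step 1: ACB ⇒ C·BBA·AA
    A ↦ C
    B ↦ AA
    C ↦ BBA

A->C, B->AA, C->BBA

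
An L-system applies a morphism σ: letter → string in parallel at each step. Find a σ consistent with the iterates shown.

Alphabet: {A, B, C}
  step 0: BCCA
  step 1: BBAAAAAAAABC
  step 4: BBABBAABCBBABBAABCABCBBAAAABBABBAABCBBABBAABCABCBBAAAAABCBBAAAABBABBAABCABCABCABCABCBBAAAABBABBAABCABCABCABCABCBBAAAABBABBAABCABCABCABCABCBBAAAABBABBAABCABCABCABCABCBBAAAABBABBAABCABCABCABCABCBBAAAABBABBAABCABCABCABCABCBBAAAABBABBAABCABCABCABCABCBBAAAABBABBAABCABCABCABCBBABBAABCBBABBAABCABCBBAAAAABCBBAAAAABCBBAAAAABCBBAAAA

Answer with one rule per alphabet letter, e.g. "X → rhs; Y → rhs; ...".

  step 0 ⇒ step 1: BCCA ⇒ BBA·AAA·AAA·ABC
    A ↦ ABC
    B ↦ BBA
    C ↦ AAA

A->ABC, B->BBA, C->AAA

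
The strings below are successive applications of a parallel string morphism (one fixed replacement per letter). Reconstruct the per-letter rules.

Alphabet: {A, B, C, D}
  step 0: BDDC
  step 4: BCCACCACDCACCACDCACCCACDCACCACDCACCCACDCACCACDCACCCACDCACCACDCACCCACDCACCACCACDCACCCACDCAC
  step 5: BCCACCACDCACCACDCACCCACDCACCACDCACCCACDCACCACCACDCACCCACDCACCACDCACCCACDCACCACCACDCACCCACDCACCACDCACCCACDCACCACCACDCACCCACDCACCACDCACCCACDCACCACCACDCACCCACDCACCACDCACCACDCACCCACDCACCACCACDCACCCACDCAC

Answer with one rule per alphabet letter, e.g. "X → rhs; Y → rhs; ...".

A->D, B->BC, C->CAC, D->C

  step 4 ⇒ step 5: BCCACCACDCACCACDCACCCACDCACCACDCACCCACDCACCACDCACCCACDCACCACDCACCCACDCACCACCACDCACCCACDCAC ⇒ BC·CAC·CAC·D·CAC·CAC·D·CAC·C·CAC·D·CAC·CAC·D·CAC·C·CAC·D·CAC·CAC·CAC·D·CAC·C·CAC·D·CAC·CAC·D·CAC·C·CAC·D·CAC·CAC·CAC·D·CAC·C·CAC·D·CAC·CAC·D·CAC·C·CAC·D·CAC·CAC·CAC·D·CAC·C·CAC·D·CAC·CAC·D·CAC·C·CAC·D·CAC·CAC·CAC·D·CAC·C·CAC·D·CAC·CAC·D·CAC·CAC·D·CAC·C·CAC·D·CAC·CAC·CAC·D·CAC·C·CAC·D·CAC
    A ↦ D
    B ↦ BC
    C ↦ CAC
    D ↦ C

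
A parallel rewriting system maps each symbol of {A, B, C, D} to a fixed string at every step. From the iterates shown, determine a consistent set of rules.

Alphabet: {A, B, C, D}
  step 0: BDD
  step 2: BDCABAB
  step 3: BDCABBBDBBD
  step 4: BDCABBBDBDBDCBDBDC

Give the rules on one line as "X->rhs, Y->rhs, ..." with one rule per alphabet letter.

  step 3 ⇒ step 4: BDCABBBDBBD ⇒ BD·C·AB·B·BD·BD·BD·C·BD·BD·C
    A ↦ B
    B ↦ BD
    C ↦ AB
    D ↦ C

A->B, B->BD, C->AB, D->C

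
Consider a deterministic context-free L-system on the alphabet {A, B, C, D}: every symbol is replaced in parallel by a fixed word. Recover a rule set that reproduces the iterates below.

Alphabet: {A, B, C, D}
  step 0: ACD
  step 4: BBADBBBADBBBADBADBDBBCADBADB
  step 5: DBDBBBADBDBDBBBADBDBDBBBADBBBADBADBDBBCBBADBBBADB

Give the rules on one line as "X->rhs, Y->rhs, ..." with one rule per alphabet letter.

  step 4 ⇒ step 5: BBADBBBADBBBADBADBDBBCADBADB ⇒ DB·DB·BB·A·DB·DB·DB·BB·A·DB·DB·DB·BB·A·DB·BB·A·DB·A·DB·DB·BC·BB·A·DB·BB·A·DB
    A ↦ BB
    B ↦ DB
    C ↦ BC
    D ↦ A

A->BB, B->DB, C->BC, D->A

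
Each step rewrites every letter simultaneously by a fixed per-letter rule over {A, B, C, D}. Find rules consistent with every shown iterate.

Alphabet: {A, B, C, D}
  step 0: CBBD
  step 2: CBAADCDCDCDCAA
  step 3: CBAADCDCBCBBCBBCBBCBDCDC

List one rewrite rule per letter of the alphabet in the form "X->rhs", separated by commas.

  step 2 ⇒ step 3: CBAADCDCDCDCAA ⇒ CB·AA·DC·DC·B·CB·B·CB·B·CB·B·CB·DC·DC
    A ↦ DC
    B ↦ AA
    C ↦ CB
    D ↦ B

A->DC, B->AA, C->CB, D->B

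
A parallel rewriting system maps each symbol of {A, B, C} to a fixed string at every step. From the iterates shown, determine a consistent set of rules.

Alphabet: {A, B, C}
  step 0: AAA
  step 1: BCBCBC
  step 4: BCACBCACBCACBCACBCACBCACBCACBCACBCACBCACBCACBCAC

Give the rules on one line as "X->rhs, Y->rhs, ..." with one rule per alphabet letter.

A->BC, B->BC, C->AC

  step 0 ⇒ step 1: AAA ⇒ BC·BC·BC
    A ↦ BC
    B ↦ BC  (constrained at step 1)
    C ↦ AC  (constrained at step 1)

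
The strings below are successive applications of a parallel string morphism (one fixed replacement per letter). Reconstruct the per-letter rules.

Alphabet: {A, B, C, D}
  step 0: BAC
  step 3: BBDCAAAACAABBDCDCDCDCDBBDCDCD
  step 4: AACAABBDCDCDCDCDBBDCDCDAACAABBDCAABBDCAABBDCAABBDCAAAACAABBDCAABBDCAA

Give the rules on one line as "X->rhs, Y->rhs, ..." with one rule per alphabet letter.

A->CD, B->A, C->BBD, D->CAA

  step 3 ⇒ step 4: BBDCAAAACAABBDCDCDCDCDBBDCDCD ⇒ A·A·CAA·BBD·CD·CD·CD·CD·BBD·CD·CD·A·A·CAA·BBD·CAA·BBD·CAA·BBD·CAA·BBD·CAA·A·A·CAA·BBD·CAA·BBD·CAA
    A ↦ CD
    B ↦ A
    C ↦ BBD
    D ↦ CAA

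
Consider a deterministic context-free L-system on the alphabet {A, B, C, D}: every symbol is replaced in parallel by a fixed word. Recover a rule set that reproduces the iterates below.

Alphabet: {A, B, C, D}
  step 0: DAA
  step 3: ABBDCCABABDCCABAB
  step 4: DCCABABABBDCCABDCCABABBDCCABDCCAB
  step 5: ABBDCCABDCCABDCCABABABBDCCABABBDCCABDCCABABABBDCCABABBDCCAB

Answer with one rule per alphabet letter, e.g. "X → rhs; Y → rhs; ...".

  step 4 ⇒ step 5: DCCABABABBDCCABDCCABABBDCCABDCCAB ⇒ A·B·B·DCC·AB·DCC·AB·DCC·AB·AB·A·B·B·DCC·AB·A·B·B·DCC·AB·DCC·AB·AB·A·B·B·DCC·AB·A·B·B·DCC·AB
    A ↦ DCC
    B ↦ AB
    C ↦ B
    D ↦ A

A->DCC, B->AB, C->B, D->A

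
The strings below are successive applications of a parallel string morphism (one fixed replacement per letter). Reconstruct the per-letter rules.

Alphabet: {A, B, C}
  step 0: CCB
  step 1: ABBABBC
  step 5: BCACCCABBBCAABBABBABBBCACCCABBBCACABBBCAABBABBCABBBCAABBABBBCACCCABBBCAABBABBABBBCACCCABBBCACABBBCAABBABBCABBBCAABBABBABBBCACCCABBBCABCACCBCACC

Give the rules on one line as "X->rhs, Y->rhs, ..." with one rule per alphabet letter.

  step 0 ⇒ step 1: CCB ⇒ ABB·ABB·C
    B ↦ C
    C ↦ ABB
    A ↦ BCA  (constrained at step 1)

A->BCA, B->C, C->ABB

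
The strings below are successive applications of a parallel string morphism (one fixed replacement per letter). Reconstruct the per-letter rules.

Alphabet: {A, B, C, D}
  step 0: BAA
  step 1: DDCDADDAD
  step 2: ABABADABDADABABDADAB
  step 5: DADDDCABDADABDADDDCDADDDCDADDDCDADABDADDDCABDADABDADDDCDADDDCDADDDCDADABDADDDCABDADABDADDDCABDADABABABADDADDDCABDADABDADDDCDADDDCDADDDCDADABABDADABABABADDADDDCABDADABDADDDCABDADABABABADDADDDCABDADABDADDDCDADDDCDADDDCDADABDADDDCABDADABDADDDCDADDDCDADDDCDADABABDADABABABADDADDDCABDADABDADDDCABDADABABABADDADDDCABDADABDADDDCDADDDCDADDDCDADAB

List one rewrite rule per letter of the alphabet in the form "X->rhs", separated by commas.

  step 1 ⇒ step 2: DDCDADDAD ⇒ AB·AB·AD·AB·DAD·AB·AB·DAD·AB
    A ↦ DAD
    C ↦ AD
    D ↦ AB
  step 0 ⇒ step 1: BAA ⇒ DDC·DAD·DAD
    B ↦ DDC

A->DAD, B->DDC, C->AD, D->AB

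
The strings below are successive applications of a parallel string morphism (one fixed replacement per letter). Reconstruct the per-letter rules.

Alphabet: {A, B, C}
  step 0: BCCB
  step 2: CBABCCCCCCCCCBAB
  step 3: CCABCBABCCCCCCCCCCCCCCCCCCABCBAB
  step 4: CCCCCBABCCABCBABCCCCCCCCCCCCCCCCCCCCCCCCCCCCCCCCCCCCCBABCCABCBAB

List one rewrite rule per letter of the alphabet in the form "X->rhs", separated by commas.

  step 3 ⇒ step 4: CCABCBABCCCCCCCCCCCCCCCCCCABCBAB ⇒ CC·CC·CB·AB·CC·AB·CB·AB·CC·CC·CC·CC·CC·CC·CC·CC·CC·CC·CC·CC·CC·CC·CC·CC·CC·CC·CB·AB·CC·AB·CB·AB
    A ↦ CB
    B ↦ AB
    C ↦ CC

A->CB, B->AB, C->CC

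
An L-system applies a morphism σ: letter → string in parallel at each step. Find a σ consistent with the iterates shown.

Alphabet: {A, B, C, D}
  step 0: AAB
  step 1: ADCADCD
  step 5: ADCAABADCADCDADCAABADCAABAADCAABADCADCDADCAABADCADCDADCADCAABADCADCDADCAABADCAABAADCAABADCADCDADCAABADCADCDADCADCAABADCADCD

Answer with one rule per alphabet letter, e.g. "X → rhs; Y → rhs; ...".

  step 0 ⇒ step 1: AAB ⇒ ADC·ADC·D
    A ↦ ADC
    B ↦ D
    C ↦ AB  (constrained at step 1)
    D ↦ A  (constrained at step 1)

A->ADC, B->D, C->AB, D->A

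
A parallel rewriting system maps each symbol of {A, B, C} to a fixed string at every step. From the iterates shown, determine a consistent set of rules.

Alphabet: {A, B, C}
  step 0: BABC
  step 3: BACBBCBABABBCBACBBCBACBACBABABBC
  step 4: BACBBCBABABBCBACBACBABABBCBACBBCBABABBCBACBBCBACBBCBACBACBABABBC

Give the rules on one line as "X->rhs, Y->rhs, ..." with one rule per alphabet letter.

  step 3 ⇒ step 4: BACBBCBABABBCBACBBCBACBACBABABBC ⇒ BA·C·BBC·BA·BA·BBC·BA·C·BA·C·BA·BA·BBC·BA·C·BBC·BA·BA·BBC·BA·C·BBC·BA·C·BBC·BA·C·BA·C·BA·BA·BBC
    A ↦ C
    B ↦ BA
    C ↦ BBC

A->C, B->BA, C->BBC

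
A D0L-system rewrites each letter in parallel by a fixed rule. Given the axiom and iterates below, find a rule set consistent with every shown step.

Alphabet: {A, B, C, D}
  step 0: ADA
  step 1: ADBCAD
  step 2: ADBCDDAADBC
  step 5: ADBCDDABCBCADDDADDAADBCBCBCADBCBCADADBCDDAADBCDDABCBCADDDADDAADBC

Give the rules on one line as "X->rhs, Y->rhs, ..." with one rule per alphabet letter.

  step 1 ⇒ step 2: ADBCAD ⇒ AD·BC·DD·A·AD·BC
    A ↦ AD
    B ↦ DD
    C ↦ A
    D ↦ BC

A->AD, B->DD, C->A, D->BC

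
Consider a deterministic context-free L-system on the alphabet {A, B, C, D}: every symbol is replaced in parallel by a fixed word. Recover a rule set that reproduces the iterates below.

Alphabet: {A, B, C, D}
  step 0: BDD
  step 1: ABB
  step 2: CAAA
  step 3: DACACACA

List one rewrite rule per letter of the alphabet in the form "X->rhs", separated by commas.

A->CA, B->A, C->DA, D->B

  step 2 ⇒ step 3: CAAA ⇒ DA·CA·CA·CA
    A ↦ CA
    C ↦ DA
  step 0 ⇒ step 1: BDD ⇒ A·B·B
    B ↦ A
  step 0 ⇒ step 1: BDD ⇒ A·B·B
    D ↦ B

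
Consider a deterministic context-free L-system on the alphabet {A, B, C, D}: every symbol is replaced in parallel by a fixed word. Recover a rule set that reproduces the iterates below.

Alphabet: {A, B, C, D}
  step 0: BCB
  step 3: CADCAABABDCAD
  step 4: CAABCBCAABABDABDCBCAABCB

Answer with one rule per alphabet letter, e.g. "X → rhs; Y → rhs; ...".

A->AB, B->D, C->CA, D->CB

  step 3 ⇒ step 4: CADCAABABDCAD ⇒ CA·AB·CB·CA·AB·AB·D·AB·D·CB·CA·AB·CB
    A ↦ AB
    B ↦ D
    C ↦ CA
    D ↦ CB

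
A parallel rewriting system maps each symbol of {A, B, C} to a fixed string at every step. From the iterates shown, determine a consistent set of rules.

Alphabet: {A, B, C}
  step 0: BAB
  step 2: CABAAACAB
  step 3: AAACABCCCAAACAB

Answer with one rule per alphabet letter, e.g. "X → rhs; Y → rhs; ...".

A->C, B->AB, C->AAA

  step 2 ⇒ step 3: CABAAACAB ⇒ AAA·C·AB·C·C·C·AAA·C·AB
    A ↦ C
    B ↦ AB
    C ↦ AAA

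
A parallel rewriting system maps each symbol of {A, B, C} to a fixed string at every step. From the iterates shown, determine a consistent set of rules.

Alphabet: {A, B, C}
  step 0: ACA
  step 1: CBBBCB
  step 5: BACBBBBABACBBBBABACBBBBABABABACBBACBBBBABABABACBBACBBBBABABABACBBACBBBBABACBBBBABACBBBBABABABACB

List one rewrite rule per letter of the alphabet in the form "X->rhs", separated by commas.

  step 0 ⇒ step 1: ACA ⇒ CB·BB·CB
    A ↦ CB
    C ↦ BB
    B ↦ BA  (constrained at step 1)

A->CB, B->BA, C->BB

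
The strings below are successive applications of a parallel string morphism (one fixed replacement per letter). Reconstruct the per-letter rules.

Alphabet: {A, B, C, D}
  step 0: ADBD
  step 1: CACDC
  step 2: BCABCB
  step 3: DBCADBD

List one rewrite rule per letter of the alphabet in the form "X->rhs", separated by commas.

  step 2 ⇒ step 3: BCABCB ⇒ D·B·CA·D·B·D
    A ↦ CA
    B ↦ D
    C ↦ B
  step 0 ⇒ step 1: ADBD ⇒ CA·C·D·C
    D ↦ C

A->CA, B->D, C->B, D->C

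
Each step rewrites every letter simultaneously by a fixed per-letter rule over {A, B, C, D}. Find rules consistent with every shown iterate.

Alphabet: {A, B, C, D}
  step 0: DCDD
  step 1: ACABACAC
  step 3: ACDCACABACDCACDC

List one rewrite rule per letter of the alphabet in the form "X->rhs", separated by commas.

  step 0 ⇒ step 1: DCDD ⇒ AC·AB·AC·AC
    C ↦ AB
    D ↦ AC
    A ↦ D  (constrained at step 1)
    B ↦ C  (constrained at step 1)

A->D, B->C, C->AB, D->AC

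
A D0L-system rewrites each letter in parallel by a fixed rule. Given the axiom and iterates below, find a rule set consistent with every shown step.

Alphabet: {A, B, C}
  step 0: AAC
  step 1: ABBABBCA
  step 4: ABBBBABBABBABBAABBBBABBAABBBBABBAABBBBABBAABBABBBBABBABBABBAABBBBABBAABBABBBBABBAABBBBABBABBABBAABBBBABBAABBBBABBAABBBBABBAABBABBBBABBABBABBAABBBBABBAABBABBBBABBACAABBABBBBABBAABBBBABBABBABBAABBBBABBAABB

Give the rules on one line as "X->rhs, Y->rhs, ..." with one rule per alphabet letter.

  step 0 ⇒ step 1: AAC ⇒ ABB·ABB·CA
    A ↦ ABB
    C ↦ CA
    B ↦ BBA  (constrained at step 1)

A->ABB, B->BBA, C->CA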